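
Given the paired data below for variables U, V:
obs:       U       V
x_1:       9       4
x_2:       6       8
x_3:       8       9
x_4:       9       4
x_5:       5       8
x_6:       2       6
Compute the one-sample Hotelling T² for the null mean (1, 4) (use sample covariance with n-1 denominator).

Step 1 — sample mean vector:
  mean(U) = (9 + 6 + 8 + 9 + 5 + 2) / 6 = 39/6 = 6.5
  mean(V) = (4 + 8 + 9 + 4 + 8 + 6) / 6 = 39/6 = 6.5
  x̄ = (6.5, 6.5),  deviation x̄ - mu_0 = (6.5, 6.5) - (1, 4) = (5.5, 2.5).

Step 2 — sample covariance matrix, S[i,j] = (1/(n-1)) · Σ_k (x_{k,i} - mean_i) · (x_{k,j} - mean_j), divisor n-1 = 5:
  S[U,U] = ((2.5)·(2.5) + (-0.5)·(-0.5) + (1.5)·(1.5) + (2.5)·(2.5) + (-1.5)·(-1.5) + (-4.5)·(-4.5)) / 5 = 37.5/5 = 7.5
  S[U,V] = ((2.5)·(-2.5) + (-0.5)·(1.5) + (1.5)·(2.5) + (2.5)·(-2.5) + (-1.5)·(1.5) + (-4.5)·(-0.5)) / 5 = -9.5/5 = -1.9
  S[V,V] = ((-2.5)·(-2.5) + (1.5)·(1.5) + (2.5)·(2.5) + (-2.5)·(-2.5) + (1.5)·(1.5) + (-0.5)·(-0.5)) / 5 = 23.5/5 = 4.7
  S = [[7.5, -1.9],
 [-1.9, 4.7]].

Step 3 — invert S. det(S) = 7.5·4.7 - (-1.9)² = 31.64.
  S^{-1} = (1/det) · [[d, -b], [-b, a]] = [[0.1485, 0.0601],
 [0.0601, 0.237]].

Step 4 — quadratic form (x̄ - mu_0)^T · S^{-1} · (x̄ - mu_0):
  S^{-1} · (x̄ - mu_0) = (0.9671, 0.9229),
  (x̄ - mu_0)^T · [...] = (5.5)·(0.9671) + (2.5)·(0.9229) = 7.6264.

Step 5 — scale by n: T² = 6 · 7.6264 = 45.7585.

T² ≈ 45.7585


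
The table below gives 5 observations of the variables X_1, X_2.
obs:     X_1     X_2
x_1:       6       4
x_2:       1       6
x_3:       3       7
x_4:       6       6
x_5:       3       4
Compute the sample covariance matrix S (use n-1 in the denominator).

Step 1 — column means:
  mean(X_1) = (6 + 1 + 3 + 6 + 3) / 5 = 19/5 = 3.8
  mean(X_2) = (4 + 6 + 7 + 6 + 4) / 5 = 27/5 = 5.4

Step 2 — sample covariance S[i,j] = (1/(n-1)) · Σ_k (x_{k,i} - mean_i) · (x_{k,j} - mean_j), with n-1 = 4.
  S[X_1,X_1] = ((2.2)·(2.2) + (-2.8)·(-2.8) + (-0.8)·(-0.8) + (2.2)·(2.2) + (-0.8)·(-0.8)) / 4 = 18.8/4 = 4.7
  S[X_1,X_2] = ((2.2)·(-1.4) + (-2.8)·(0.6) + (-0.8)·(1.6) + (2.2)·(0.6) + (-0.8)·(-1.4)) / 4 = -3.6/4 = -0.9
  S[X_2,X_2] = ((-1.4)·(-1.4) + (0.6)·(0.6) + (1.6)·(1.6) + (0.6)·(0.6) + (-1.4)·(-1.4)) / 4 = 7.2/4 = 1.8

S is symmetric (S[j,i] = S[i,j]). Assembling:

S = [[4.7, -0.9],
 [-0.9, 1.8]]


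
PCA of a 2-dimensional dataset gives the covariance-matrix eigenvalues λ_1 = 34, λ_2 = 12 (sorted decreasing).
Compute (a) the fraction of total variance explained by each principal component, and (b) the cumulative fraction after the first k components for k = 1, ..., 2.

Step 1 — total variance = trace(Sigma) = Σ λ_i = 34 + 12 = 46.

Step 2 — fraction explained by component i = λ_i / Σ λ:
  PC1: 34/46 = 0.7391
  PC2: 12/46 = 0.2609

Step 3 — cumulative fraction after k components = (λ_1 + ... + λ_k) / Σ λ:
  k = 1: 34/46 = 0.7391
  k = 2: (34 + 12)/46 = 46/46 = 1

Summary (fraction, with percent):

explained: PC1 0.7391 (73.91%), PC2 0.2609 (26.09%);  cumulative: 0.7391, 1


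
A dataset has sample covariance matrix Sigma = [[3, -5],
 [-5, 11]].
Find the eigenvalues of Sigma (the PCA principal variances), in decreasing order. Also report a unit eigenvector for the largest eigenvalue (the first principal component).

Step 1 — characteristic polynomial of 2×2 Sigma:
  det(Sigma - λI) = λ² - trace · λ + det = 0.
  trace = 3 + 11 = 14, det = 3·11 - (-5)² = 8.
Step 2 — discriminant:
  Δ = trace² - 4·det = 196 - 32 = 164.
Step 3 — eigenvalues:
  λ = (trace ± √Δ)/2 = (14 ± 12.8062)/2,
  λ_1 = 13.4031,  λ_2 = 0.5969.

Step 4 — unit eigenvector for λ_1: solve (Sigma - λ_1 I)v = 0. First row:
  (3 - 13.4031)·v_x + (-5)·v_y = 0, i.e. (-10.4031)·v_x + (-5)·v_y = 0,
  so v ∝ (b, λ_1 - a) = (-5, 10.4031); multiply by -1 so the first entry is positive: u = (5, -10.4031).
  ||u|| = √((5)² + (-10.4031)²) = √(133.225) ≈ 11.5423,
  v_1 = u/||u|| ≈ (0.4332, -0.9013) (||v_1|| = 1).

λ_1 = 13.4031,  λ_2 = 0.5969;  v_1 ≈ (0.4332, -0.9013)


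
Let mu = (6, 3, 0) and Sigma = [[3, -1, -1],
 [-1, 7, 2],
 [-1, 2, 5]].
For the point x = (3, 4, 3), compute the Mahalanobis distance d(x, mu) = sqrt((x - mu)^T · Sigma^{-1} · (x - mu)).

Step 1 — centre the observation: (x - mu) = (-3, 1, 3).

Step 2 — invert Sigma (cofactor / det for 3×3, or solve directly):
  Sigma^{-1} = [[0.3647, 0.0353, 0.0588],
 [0.0353, 0.1647, -0.0588],
 [0.0588, -0.0588, 0.2353]].

Step 3 — form the quadratic (x - mu)^T · Sigma^{-1} · (x - mu):
  Sigma^{-1} · (x - mu) = (-0.8824, -0.1176, 0.4706).
  (x - mu)^T · [Sigma^{-1} · (x - mu)] = (-3)·(-0.8824) + (1)·(-0.1176) + (3)·(0.4706) = 3.9412.

Step 4 — take square root: d = √(3.9412) ≈ 1.9852.

d(x, mu) = √(3.9412) ≈ 1.9852


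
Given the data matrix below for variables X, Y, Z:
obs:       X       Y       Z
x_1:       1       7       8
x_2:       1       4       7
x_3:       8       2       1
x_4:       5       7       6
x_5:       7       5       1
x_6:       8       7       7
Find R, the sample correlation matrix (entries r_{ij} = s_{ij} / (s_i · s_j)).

Step 1 — column means:
  mean(X) = (1 + 1 + 8 + 5 + 7 + 8) / 6 = 30/6 = 5
  mean(Y) = (7 + 4 + 2 + 7 + 5 + 7) / 6 = 32/6 = 5.3333
  mean(Z) = (8 + 7 + 1 + 6 + 1 + 7) / 6 = 30/6 = 5

Step 2 — sample variances and covariances s[i,j] = (1/(n-1)) · Σ_k (x_{k,i} - mean_i) · (x_{k,j} - mean_j), with n-1 = 5:
  s[X,X] = ((-4)·(-4) + (-4)·(-4) + (3)·(3) + (0)·(0) + (2)·(2) + (3)·(3)) / 5 = 54/5 = 10.8
  s[X,Y] = ((-4)·(1.6667) + (-4)·(-1.3333) + (3)·(-3.3333) + (0)·(1.6667) + (2)·(-0.3333) + (3)·(1.6667)) / 5 = -7/5 = -1.4
  s[X,Z] = ((-4)·(3) + (-4)·(2) + (3)·(-4) + (0)·(1) + (2)·(-4) + (3)·(2)) / 5 = -34/5 = -6.8
  s[Y,Y] = ((1.6667)·(1.6667) + (-1.3333)·(-1.3333) + (-3.3333)·(-3.3333) + (1.6667)·(1.6667) + (-0.3333)·(-0.3333) + (1.6667)·(1.6667)) / 5 = 21.3333/5 = 4.2667
  s[Y,Z] = ((1.6667)·(3) + (-1.3333)·(2) + (-3.3333)·(-4) + (1.6667)·(1) + (-0.3333)·(-4) + (1.6667)·(2)) / 5 = 22/5 = 4.4
  s[Z,Z] = ((3)·(3) + (2)·(2) + (-4)·(-4) + (1)·(1) + (-4)·(-4) + (2)·(2)) / 5 = 50/5 = 10
  Sample standard deviations s_i = √(s[i,i]):
  s(X) = √(10.8) = 3.2863
  s(Y) = √(4.2667) = 2.0656
  s(Z) = √(10) = 3.1623

Step 3 — r_{ij} = s_{ij} / (s_i · s_j):
  r[X,X] = 1 (diagonal).
  r[X,Y] = -1.4 / (3.2863 · 2.0656) = -1.4 / 6.7882 = -0.2062
  r[X,Z] = -6.8 / (3.2863 · 3.1623) = -6.8 / 10.3923 = -0.6543
  r[Y,Y] = 1 (diagonal).
  r[Y,Z] = 4.4 / (2.0656 · 3.1623) = 4.4 / 6.532 = 0.6736
  r[Z,Z] = 1 (diagonal).

R is symmetric with unit diagonal. Assembling:

R = [[1, -0.2062, -0.6543],
 [-0.2062, 1, 0.6736],
 [-0.6543, 0.6736, 1]]


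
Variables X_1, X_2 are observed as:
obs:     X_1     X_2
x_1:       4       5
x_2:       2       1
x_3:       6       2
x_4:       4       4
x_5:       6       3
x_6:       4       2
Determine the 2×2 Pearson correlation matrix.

Step 1 — column means:
  mean(X_1) = (4 + 2 + 6 + 4 + 6 + 4) / 6 = 26/6 = 4.3333
  mean(X_2) = (5 + 1 + 2 + 4 + 3 + 2) / 6 = 17/6 = 2.8333

Step 2 — sample variances and covariances s[i,j] = (1/(n-1)) · Σ_k (x_{k,i} - mean_i) · (x_{k,j} - mean_j), with n-1 = 5:
  s[X_1,X_1] = ((-0.3333)·(-0.3333) + (-2.3333)·(-2.3333) + (1.6667)·(1.6667) + (-0.3333)·(-0.3333) + (1.6667)·(1.6667) + (-0.3333)·(-0.3333)) / 5 = 11.3333/5 = 2.2667
  s[X_1,X_2] = ((-0.3333)·(2.1667) + (-2.3333)·(-1.8333) + (1.6667)·(-0.8333) + (-0.3333)·(1.1667) + (1.6667)·(0.1667) + (-0.3333)·(-0.8333)) / 5 = 2.3333/5 = 0.4667
  s[X_2,X_2] = ((2.1667)·(2.1667) + (-1.8333)·(-1.8333) + (-0.8333)·(-0.8333) + (1.1667)·(1.1667) + (0.1667)·(0.1667) + (-0.8333)·(-0.8333)) / 5 = 10.8333/5 = 2.1667
  Sample standard deviations s_i = √(s[i,i]):
  s(X_1) = √(2.2667) = 1.5055
  s(X_2) = √(2.1667) = 1.472

Step 3 — r_{ij} = s_{ij} / (s_i · s_j):
  r[X_1,X_1] = 1 (diagonal).
  r[X_1,X_2] = 0.4667 / (1.5055 · 1.472) = 0.4667 / 2.2161 = 0.2106
  r[X_2,X_2] = 1 (diagonal).

R is symmetric with unit diagonal. Assembling:

R = [[1, 0.2106],
 [0.2106, 1]]


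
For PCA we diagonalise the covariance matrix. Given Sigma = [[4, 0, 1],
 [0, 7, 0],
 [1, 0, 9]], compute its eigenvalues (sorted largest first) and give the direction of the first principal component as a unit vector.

Step 1 — characteristic polynomial p(λ) = det(λI - Sigma) = λ³ - tr·λ² + c_1·λ - det, where tr = trace, c_1 = sum of the principal 2×2 minors, det = det(Sigma):
  tr = 4 + 7 + 9 = 20,
  c_1 = (4·7 - (0)²) + (4·9 - (1)²) + (7·9 - (0)²) = 28 + 35 + 63 = 126,
  det = 4·(7·9 - (0)²) - (0)·((0)·9 - (0)·(1)) + (1)·((0)·(0) - 7·(1)) = 4·(63) - (0)·(0) + (1)·(-7) = 245.
  So p(λ) = λ³ - 20λ² + 126λ - 245.
Step 2 — look for an integer root (rational root theorem: any rational root is an integer divisor of 245). Testing λ = 7:
  p(7) = 343 - 980 + 882 - 245 = 0  ✓
  Dividing out (λ - 7): p(λ) = (λ - 7)(λ² - 13λ + 35).
Step 3 — remaining eigenvalues from the quadratic λ² - 13λ + 35 = 0:
  Δ = 13² - 4·35 = 169 - 140 = 29,  λ = (13 ± √29)/2 = (13 ± 5.3852)/2 ≈ 9.1926 or 3.8074.
  Sorted: λ_1 = 9.1926,  λ_2 = 7,  λ_3 = 3.8074  (check: sum = 20 = tr ✓).

Step 4 — unit eigenvector for λ_1 ≈ 9.1926: v spans the null space of (Sigma - λ_1 I), whose rows are
  r_1 = (-5.1926, 0, 1),  r_2 = (0, -2.1926, 0),  r_3 = (1, 0, -0.1926).
  v is orthogonal to every row, so take v ∝ r_1 × r_2 = ((0)·(0) - (1)·(-2.1926), (1)·(0) - (-5.1926)·(0), (-5.1926)·(-2.1926) - (0)·(0)) ≈ (2.1926, 0, 11.3852).
  Let u = (2.1926, 0, 11.3852).
  ||u|| = √((2.1926)² + (0)² + (11.3852)²) = √(134.4294) ≈ 11.5944,  v_1 = u/||u|| ≈ (0.1891, 0, 0.982) (||v_1|| = 1).

λ_1 = 9.1926,  λ_2 = 7,  λ_3 = 3.8074;  v_1 ≈ (0.1891, 0, 0.982)


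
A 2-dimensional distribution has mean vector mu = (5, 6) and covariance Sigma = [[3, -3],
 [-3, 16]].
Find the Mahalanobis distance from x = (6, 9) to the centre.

Step 1 — centre the observation: (x - mu) = (1, 3).

Step 2 — invert Sigma. det(Sigma) = 3·16 - (-3)² = 39.
  Sigma^{-1} = (1/det) · [[d, -b], [-b, a]] = [[0.4103, 0.0769],
 [0.0769, 0.0769]].

Step 3 — form the quadratic (x - mu)^T · Sigma^{-1} · (x - mu):
  Sigma^{-1} · (x - mu) = (0.641, 0.3077).
  (x - mu)^T · [Sigma^{-1} · (x - mu)] = (1)·(0.641) + (3)·(0.3077) = 1.5641.

Step 4 — take square root: d = √(1.5641) ≈ 1.2506.

d(x, mu) = √(1.5641) ≈ 1.2506


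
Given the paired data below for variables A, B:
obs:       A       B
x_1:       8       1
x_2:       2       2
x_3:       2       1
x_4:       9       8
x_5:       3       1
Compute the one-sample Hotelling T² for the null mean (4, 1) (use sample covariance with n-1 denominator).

Step 1 — sample mean vector:
  mean(A) = (8 + 2 + 2 + 9 + 3) / 5 = 24/5 = 4.8
  mean(B) = (1 + 2 + 1 + 8 + 1) / 5 = 13/5 = 2.6
  x̄ = (4.8, 2.6),  deviation x̄ - mu_0 = (4.8, 2.6) - (4, 1) = (0.8, 1.6).

Step 2 — sample covariance matrix, S[i,j] = (1/(n-1)) · Σ_k (x_{k,i} - mean_i) · (x_{k,j} - mean_j), divisor n-1 = 4:
  S[A,A] = ((3.2)·(3.2) + (-2.8)·(-2.8) + (-2.8)·(-2.8) + (4.2)·(4.2) + (-1.8)·(-1.8)) / 4 = 46.8/4 = 11.7
  S[A,B] = ((3.2)·(-1.6) + (-2.8)·(-0.6) + (-2.8)·(-1.6) + (4.2)·(5.4) + (-1.8)·(-1.6)) / 4 = 26.6/4 = 6.65
  S[B,B] = ((-1.6)·(-1.6) + (-0.6)·(-0.6) + (-1.6)·(-1.6) + (5.4)·(5.4) + (-1.6)·(-1.6)) / 4 = 37.2/4 = 9.3
  S = [[11.7, 6.65],
 [6.65, 9.3]].

Step 3 — invert S. det(S) = 11.7·9.3 - (6.65)² = 64.5875.
  S^{-1} = (1/det) · [[d, -b], [-b, a]] = [[0.144, -0.103],
 [-0.103, 0.1811]].

Step 4 — quadratic form (x̄ - mu_0)^T · S^{-1} · (x̄ - mu_0):
  S^{-1} · (x̄ - mu_0) = (-0.0495, 0.2075),
  (x̄ - mu_0)^T · [...] = (0.8)·(-0.0495) + (1.6)·(0.2075) = 0.2923.

Step 5 — scale by n: T² = 5 · 0.2923 = 1.4616.

T² ≈ 1.4616


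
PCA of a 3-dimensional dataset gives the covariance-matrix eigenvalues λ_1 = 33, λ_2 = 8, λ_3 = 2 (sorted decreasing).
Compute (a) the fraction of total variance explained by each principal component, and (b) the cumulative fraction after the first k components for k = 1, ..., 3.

Step 1 — total variance = trace(Sigma) = Σ λ_i = 33 + 8 + 2 = 43.

Step 2 — fraction explained by component i = λ_i / Σ λ:
  PC1: 33/43 = 0.7674
  PC2: 8/43 = 0.186
  PC3: 2/43 = 0.0465

Step 3 — cumulative fraction after k components = (λ_1 + ... + λ_k) / Σ λ:
  k = 1: 33/43 = 0.7674
  k = 2: (33 + 8)/43 = 41/43 = 0.9535
  k = 3: (33 + 8 + 2)/43 = 43/43 = 1

Summary (fraction, with percent):

explained: PC1 0.7674 (76.74%), PC2 0.186 (18.6%), PC3 0.0465 (4.65%);  cumulative: 0.7674, 0.9535, 1


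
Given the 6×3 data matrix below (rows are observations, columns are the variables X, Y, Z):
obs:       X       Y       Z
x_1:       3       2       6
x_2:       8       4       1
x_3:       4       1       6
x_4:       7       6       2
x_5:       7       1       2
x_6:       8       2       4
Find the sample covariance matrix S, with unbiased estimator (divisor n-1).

Step 1 — column means:
  mean(X) = (3 + 8 + 4 + 7 + 7 + 8) / 6 = 37/6 = 6.1667
  mean(Y) = (2 + 4 + 1 + 6 + 1 + 2) / 6 = 16/6 = 2.6667
  mean(Z) = (6 + 1 + 6 + 2 + 2 + 4) / 6 = 21/6 = 3.5

Step 2 — sample covariance S[i,j] = (1/(n-1)) · Σ_k (x_{k,i} - mean_i) · (x_{k,j} - mean_j), with n-1 = 5.
  S[X,X] = ((-3.1667)·(-3.1667) + (1.8333)·(1.8333) + (-2.1667)·(-2.1667) + (0.8333)·(0.8333) + (0.8333)·(0.8333) + (1.8333)·(1.8333)) / 5 = 22.8333/5 = 4.5667
  S[X,Y] = ((-3.1667)·(-0.6667) + (1.8333)·(1.3333) + (-2.1667)·(-1.6667) + (0.8333)·(3.3333) + (0.8333)·(-1.6667) + (1.8333)·(-0.6667)) / 5 = 8.3333/5 = 1.6667
  S[X,Z] = ((-3.1667)·(2.5) + (1.8333)·(-2.5) + (-2.1667)·(2.5) + (0.8333)·(-1.5) + (0.8333)·(-1.5) + (1.8333)·(0.5)) / 5 = -19.5/5 = -3.9
  S[Y,Y] = ((-0.6667)·(-0.6667) + (1.3333)·(1.3333) + (-1.6667)·(-1.6667) + (3.3333)·(3.3333) + (-1.6667)·(-1.6667) + (-0.6667)·(-0.6667)) / 5 = 19.3333/5 = 3.8667
  S[Y,Z] = ((-0.6667)·(2.5) + (1.3333)·(-2.5) + (-1.6667)·(2.5) + (3.3333)·(-1.5) + (-1.6667)·(-1.5) + (-0.6667)·(0.5)) / 5 = -12/5 = -2.4
  S[Z,Z] = ((2.5)·(2.5) + (-2.5)·(-2.5) + (2.5)·(2.5) + (-1.5)·(-1.5) + (-1.5)·(-1.5) + (0.5)·(0.5)) / 5 = 23.5/5 = 4.7

S is symmetric (S[j,i] = S[i,j]). Assembling:

S = [[4.5667, 1.6667, -3.9],
 [1.6667, 3.8667, -2.4],
 [-3.9, -2.4, 4.7]]


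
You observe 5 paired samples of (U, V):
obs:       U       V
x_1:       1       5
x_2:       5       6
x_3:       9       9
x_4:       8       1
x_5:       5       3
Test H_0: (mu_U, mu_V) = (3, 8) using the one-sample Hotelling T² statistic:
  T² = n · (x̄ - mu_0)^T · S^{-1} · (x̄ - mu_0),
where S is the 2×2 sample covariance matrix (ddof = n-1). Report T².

Step 1 — sample mean vector:
  mean(U) = (1 + 5 + 9 + 8 + 5) / 5 = 28/5 = 5.6
  mean(V) = (5 + 6 + 9 + 1 + 3) / 5 = 24/5 = 4.8
  x̄ = (5.6, 4.8),  deviation x̄ - mu_0 = (5.6, 4.8) - (3, 8) = (2.6, -3.2).

Step 2 — sample covariance matrix, S[i,j] = (1/(n-1)) · Σ_k (x_{k,i} - mean_i) · (x_{k,j} - mean_j), divisor n-1 = 4:
  S[U,U] = ((-4.6)·(-4.6) + (-0.6)·(-0.6) + (3.4)·(3.4) + (2.4)·(2.4) + (-0.6)·(-0.6)) / 4 = 39.2/4 = 9.8
  S[U,V] = ((-4.6)·(0.2) + (-0.6)·(1.2) + (3.4)·(4.2) + (2.4)·(-3.8) + (-0.6)·(-1.8)) / 4 = 4.6/4 = 1.15
  S[V,V] = ((0.2)·(0.2) + (1.2)·(1.2) + (4.2)·(4.2) + (-3.8)·(-3.8) + (-1.8)·(-1.8)) / 4 = 36.8/4 = 9.2
  S = [[9.8, 1.15],
 [1.15, 9.2]].

Step 3 — invert S. det(S) = 9.8·9.2 - (1.15)² = 88.8375.
  S^{-1} = (1/det) · [[d, -b], [-b, a]] = [[0.1036, -0.0129],
 [-0.0129, 0.1103]].

Step 4 — quadratic form (x̄ - mu_0)^T · S^{-1} · (x̄ - mu_0):
  S^{-1} · (x̄ - mu_0) = (0.3107, -0.3867),
  (x̄ - mu_0)^T · [...] = (2.6)·(0.3107) + (-3.2)·(-0.3867) = 2.0451.

Step 5 — scale by n: T² = 5 · 2.0451 = 10.2254.

T² ≈ 10.2254


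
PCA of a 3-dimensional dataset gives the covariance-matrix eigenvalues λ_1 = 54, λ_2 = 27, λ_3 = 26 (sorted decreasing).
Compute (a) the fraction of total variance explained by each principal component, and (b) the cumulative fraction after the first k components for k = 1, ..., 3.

Step 1 — total variance = trace(Sigma) = Σ λ_i = 54 + 27 + 26 = 107.

Step 2 — fraction explained by component i = λ_i / Σ λ:
  PC1: 54/107 = 0.5047
  PC2: 27/107 = 0.2523
  PC3: 26/107 = 0.243

Step 3 — cumulative fraction after k components = (λ_1 + ... + λ_k) / Σ λ:
  k = 1: 54/107 = 0.5047
  k = 2: (54 + 27)/107 = 81/107 = 0.757
  k = 3: (54 + 27 + 26)/107 = 107/107 = 1

Summary (fraction, with percent):

explained: PC1 0.5047 (50.47%), PC2 0.2523 (25.23%), PC3 0.243 (24.3%);  cumulative: 0.5047, 0.757, 1


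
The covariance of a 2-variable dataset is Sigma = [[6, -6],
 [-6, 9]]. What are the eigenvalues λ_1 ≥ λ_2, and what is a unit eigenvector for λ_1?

Step 1 — characteristic polynomial of 2×2 Sigma:
  det(Sigma - λI) = λ² - trace · λ + det = 0.
  trace = 6 + 9 = 15, det = 6·9 - (-6)² = 18.
Step 2 — discriminant:
  Δ = trace² - 4·det = 225 - 72 = 153.
Step 3 — eigenvalues:
  λ = (trace ± √Δ)/2 = (15 ± 12.3693)/2,
  λ_1 = 13.6847,  λ_2 = 1.3153.

Step 4 — unit eigenvector for λ_1: solve (Sigma - λ_1 I)v = 0. First row:
  (6 - 13.6847)·v_x + (-6)·v_y = 0, i.e. (-7.6847)·v_x + (-6)·v_y = 0,
  so v ∝ (b, λ_1 - a) = (-6, 7.6847); multiply by -1 so the first entry is positive: u = (6, -7.6847).
  ||u|| = √((6)² + (-7.6847)²) = √(95.054) ≈ 9.7496,
  v_1 = u/||u|| ≈ (0.6154, -0.7882) (||v_1|| = 1).

λ_1 = 13.6847,  λ_2 = 1.3153;  v_1 ≈ (0.6154, -0.7882)


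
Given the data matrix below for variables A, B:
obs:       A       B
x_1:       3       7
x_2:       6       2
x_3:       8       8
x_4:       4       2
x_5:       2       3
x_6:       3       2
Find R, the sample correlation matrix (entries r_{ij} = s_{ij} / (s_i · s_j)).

Step 1 — column means:
  mean(A) = (3 + 6 + 8 + 4 + 2 + 3) / 6 = 26/6 = 4.3333
  mean(B) = (7 + 2 + 8 + 2 + 3 + 2) / 6 = 24/6 = 4

Step 2 — sample variances and covariances s[i,j] = (1/(n-1)) · Σ_k (x_{k,i} - mean_i) · (x_{k,j} - mean_j), with n-1 = 5:
  s[A,A] = ((-1.3333)·(-1.3333) + (1.6667)·(1.6667) + (3.6667)·(3.6667) + (-0.3333)·(-0.3333) + (-2.3333)·(-2.3333) + (-1.3333)·(-1.3333)) / 5 = 25.3333/5 = 5.0667
  s[A,B] = ((-1.3333)·(3) + (1.6667)·(-2) + (3.6667)·(4) + (-0.3333)·(-2) + (-2.3333)·(-1) + (-1.3333)·(-2)) / 5 = 13/5 = 2.6
  s[B,B] = ((3)·(3) + (-2)·(-2) + (4)·(4) + (-2)·(-2) + (-1)·(-1) + (-2)·(-2)) / 5 = 38/5 = 7.6
  Sample standard deviations s_i = √(s[i,i]):
  s(A) = √(5.0667) = 2.2509
  s(B) = √(7.6) = 2.7568

Step 3 — r_{ij} = s_{ij} / (s_i · s_j):
  r[A,A] = 1 (diagonal).
  r[A,B] = 2.6 / (2.2509 · 2.7568) = 2.6 / 6.2054 = 0.419
  r[B,B] = 1 (diagonal).

R is symmetric with unit diagonal. Assembling:

R = [[1, 0.419],
 [0.419, 1]]


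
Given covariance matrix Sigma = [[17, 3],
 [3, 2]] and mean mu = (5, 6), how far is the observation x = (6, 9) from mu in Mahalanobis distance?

Step 1 — centre the observation: (x - mu) = (1, 3).

Step 2 — invert Sigma. det(Sigma) = 17·2 - (3)² = 25.
  Sigma^{-1} = (1/det) · [[d, -b], [-b, a]] = [[0.08, -0.12],
 [-0.12, 0.68]].

Step 3 — form the quadratic (x - mu)^T · Sigma^{-1} · (x - mu):
  Sigma^{-1} · (x - mu) = (-0.28, 1.92).
  (x - mu)^T · [Sigma^{-1} · (x - mu)] = (1)·(-0.28) + (3)·(1.92) = 5.48.

Step 4 — take square root: d = √(5.48) ≈ 2.3409.

d(x, mu) = √(5.48) ≈ 2.3409


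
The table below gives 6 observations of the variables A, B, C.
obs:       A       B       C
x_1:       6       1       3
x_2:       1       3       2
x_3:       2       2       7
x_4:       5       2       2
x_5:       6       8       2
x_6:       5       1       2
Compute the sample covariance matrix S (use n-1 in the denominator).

Step 1 — column means:
  mean(A) = (6 + 1 + 2 + 5 + 6 + 5) / 6 = 25/6 = 4.1667
  mean(B) = (1 + 3 + 2 + 2 + 8 + 1) / 6 = 17/6 = 2.8333
  mean(C) = (3 + 2 + 7 + 2 + 2 + 2) / 6 = 18/6 = 3

Step 2 — sample covariance S[i,j] = (1/(n-1)) · Σ_k (x_{k,i} - mean_i) · (x_{k,j} - mean_j), with n-1 = 5.
  S[A,A] = ((1.8333)·(1.8333) + (-3.1667)·(-3.1667) + (-2.1667)·(-2.1667) + (0.8333)·(0.8333) + (1.8333)·(1.8333) + (0.8333)·(0.8333)) / 5 = 22.8333/5 = 4.5667
  S[A,B] = ((1.8333)·(-1.8333) + (-3.1667)·(0.1667) + (-2.1667)·(-0.8333) + (0.8333)·(-0.8333) + (1.8333)·(5.1667) + (0.8333)·(-1.8333)) / 5 = 5.1667/5 = 1.0333
  S[A,C] = ((1.8333)·(0) + (-3.1667)·(-1) + (-2.1667)·(4) + (0.8333)·(-1) + (1.8333)·(-1) + (0.8333)·(-1)) / 5 = -9/5 = -1.8
  S[B,B] = ((-1.8333)·(-1.8333) + (0.1667)·(0.1667) + (-0.8333)·(-0.8333) + (-0.8333)·(-0.8333) + (5.1667)·(5.1667) + (-1.8333)·(-1.8333)) / 5 = 34.8333/5 = 6.9667
  S[B,C] = ((-1.8333)·(0) + (0.1667)·(-1) + (-0.8333)·(4) + (-0.8333)·(-1) + (5.1667)·(-1) + (-1.8333)·(-1)) / 5 = -6/5 = -1.2
  S[C,C] = ((0)·(0) + (-1)·(-1) + (4)·(4) + (-1)·(-1) + (-1)·(-1) + (-1)·(-1)) / 5 = 20/5 = 4

S is symmetric (S[j,i] = S[i,j]). Assembling:

S = [[4.5667, 1.0333, -1.8],
 [1.0333, 6.9667, -1.2],
 [-1.8, -1.2, 4]]


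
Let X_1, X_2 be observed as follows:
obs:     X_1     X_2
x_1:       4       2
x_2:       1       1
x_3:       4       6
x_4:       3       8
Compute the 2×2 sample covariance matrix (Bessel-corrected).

Step 1 — column means:
  mean(X_1) = (4 + 1 + 4 + 3) / 4 = 12/4 = 3
  mean(X_2) = (2 + 1 + 6 + 8) / 4 = 17/4 = 4.25

Step 2 — sample covariance S[i,j] = (1/(n-1)) · Σ_k (x_{k,i} - mean_i) · (x_{k,j} - mean_j), with n-1 = 3.
  S[X_1,X_1] = ((1)·(1) + (-2)·(-2) + (1)·(1) + (0)·(0)) / 3 = 6/3 = 2
  S[X_1,X_2] = ((1)·(-2.25) + (-2)·(-3.25) + (1)·(1.75) + (0)·(3.75)) / 3 = 6/3 = 2
  S[X_2,X_2] = ((-2.25)·(-2.25) + (-3.25)·(-3.25) + (1.75)·(1.75) + (3.75)·(3.75)) / 3 = 32.75/3 = 10.9167

S is symmetric (S[j,i] = S[i,j]). Assembling:

S = [[2, 2],
 [2, 10.9167]]


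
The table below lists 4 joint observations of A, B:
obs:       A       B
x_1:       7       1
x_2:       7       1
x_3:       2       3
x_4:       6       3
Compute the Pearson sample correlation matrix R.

Step 1 — column means:
  mean(A) = (7 + 7 + 2 + 6) / 4 = 22/4 = 5.5
  mean(B) = (1 + 1 + 3 + 3) / 4 = 8/4 = 2

Step 2 — sample variances and covariances s[i,j] = (1/(n-1)) · Σ_k (x_{k,i} - mean_i) · (x_{k,j} - mean_j), with n-1 = 3:
  s[A,A] = ((1.5)·(1.5) + (1.5)·(1.5) + (-3.5)·(-3.5) + (0.5)·(0.5)) / 3 = 17/3 = 5.6667
  s[A,B] = ((1.5)·(-1) + (1.5)·(-1) + (-3.5)·(1) + (0.5)·(1)) / 3 = -6/3 = -2
  s[B,B] = ((-1)·(-1) + (-1)·(-1) + (1)·(1) + (1)·(1)) / 3 = 4/3 = 1.3333
  Sample standard deviations s_i = √(s[i,i]):
  s(A) = √(5.6667) = 2.3805
  s(B) = √(1.3333) = 1.1547

Step 3 — r_{ij} = s_{ij} / (s_i · s_j):
  r[A,A] = 1 (diagonal).
  r[A,B] = -2 / (2.3805 · 1.1547) = -2 / 2.7487 = -0.7276
  r[B,B] = 1 (diagonal).

R is symmetric with unit diagonal. Assembling:

R = [[1, -0.7276],
 [-0.7276, 1]]


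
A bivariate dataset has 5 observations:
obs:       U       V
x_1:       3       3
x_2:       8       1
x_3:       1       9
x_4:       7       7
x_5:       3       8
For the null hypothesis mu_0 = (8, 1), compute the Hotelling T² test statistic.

Step 1 — sample mean vector:
  mean(U) = (3 + 8 + 1 + 7 + 3) / 5 = 22/5 = 4.4
  mean(V) = (3 + 1 + 9 + 7 + 8) / 5 = 28/5 = 5.6
  x̄ = (4.4, 5.6),  deviation x̄ - mu_0 = (4.4, 5.6) - (8, 1) = (-3.6, 4.6).

Step 2 — sample covariance matrix, S[i,j] = (1/(n-1)) · Σ_k (x_{k,i} - mean_i) · (x_{k,j} - mean_j), divisor n-1 = 4:
  S[U,U] = ((-1.4)·(-1.4) + (3.6)·(3.6) + (-3.4)·(-3.4) + (2.6)·(2.6) + (-1.4)·(-1.4)) / 4 = 35.2/4 = 8.8
  S[U,V] = ((-1.4)·(-2.6) + (3.6)·(-4.6) + (-3.4)·(3.4) + (2.6)·(1.4) + (-1.4)·(2.4)) / 4 = -24.2/4 = -6.05
  S[V,V] = ((-2.6)·(-2.6) + (-4.6)·(-4.6) + (3.4)·(3.4) + (1.4)·(1.4) + (2.4)·(2.4)) / 4 = 47.2/4 = 11.8
  S = [[8.8, -6.05],
 [-6.05, 11.8]].

Step 3 — invert S. det(S) = 8.8·11.8 - (-6.05)² = 67.2375.
  S^{-1} = (1/det) · [[d, -b], [-b, a]] = [[0.1755, 0.09],
 [0.09, 0.1309]].

Step 4 — quadratic form (x̄ - mu_0)^T · S^{-1} · (x̄ - mu_0):
  S^{-1} · (x̄ - mu_0) = (-0.2179, 0.2781),
  (x̄ - mu_0)^T · [...] = (-3.6)·(-0.2179) + (4.6)·(0.2781) = 2.0637.

Step 5 — scale by n: T² = 5 · 2.0637 = 10.3186.

T² ≈ 10.3186


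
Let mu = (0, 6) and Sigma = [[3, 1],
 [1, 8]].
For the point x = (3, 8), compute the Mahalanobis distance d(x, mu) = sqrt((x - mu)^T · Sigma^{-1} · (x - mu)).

Step 1 — centre the observation: (x - mu) = (3, 2).

Step 2 — invert Sigma. det(Sigma) = 3·8 - (1)² = 23.
  Sigma^{-1} = (1/det) · [[d, -b], [-b, a]] = [[0.3478, -0.0435],
 [-0.0435, 0.1304]].

Step 3 — form the quadratic (x - mu)^T · Sigma^{-1} · (x - mu):
  Sigma^{-1} · (x - mu) = (0.9565, 0.1304).
  (x - mu)^T · [Sigma^{-1} · (x - mu)] = (3)·(0.9565) + (2)·(0.1304) = 3.1304.

Step 4 — take square root: d = √(3.1304) ≈ 1.7693.

d(x, mu) = √(3.1304) ≈ 1.7693


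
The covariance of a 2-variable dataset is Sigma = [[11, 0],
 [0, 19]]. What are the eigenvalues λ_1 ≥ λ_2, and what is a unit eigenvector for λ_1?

Step 1 — characteristic polynomial of 2×2 Sigma:
  det(Sigma - λI) = λ² - trace · λ + det = 0.
  trace = 11 + 19 = 30, det = 11·19 - (0)² = 209.
Step 2 — discriminant:
  Δ = trace² - 4·det = 900 - 836 = 64.
Step 3 — eigenvalues:
  λ = (trace ± √Δ)/2 = (30 ± 8)/2,
  λ_1 = 19,  λ_2 = 11.

Step 4 — unit eigenvector for λ_1: Sigma is diagonal, so its eigenvectors are the coordinate axes. λ_1 = 19 is the diagonal entry on the second coordinate axis, hence
  v_1 = (0, 1) (||v_1|| = 1).

λ_1 = 19,  λ_2 = 11;  v_1 ≈ (0, 1)


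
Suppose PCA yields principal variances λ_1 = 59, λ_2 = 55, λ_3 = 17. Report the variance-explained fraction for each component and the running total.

Step 1 — total variance = trace(Sigma) = Σ λ_i = 59 + 55 + 17 = 131.

Step 2 — fraction explained by component i = λ_i / Σ λ:
  PC1: 59/131 = 0.4504
  PC2: 55/131 = 0.4198
  PC3: 17/131 = 0.1298

Step 3 — cumulative fraction after k components = (λ_1 + ... + λ_k) / Σ λ:
  k = 1: 59/131 = 0.4504
  k = 2: (59 + 55)/131 = 114/131 = 0.8702
  k = 3: (59 + 55 + 17)/131 = 131/131 = 1

Summary (fraction, with percent):

explained: PC1 0.4504 (45.04%), PC2 0.4198 (41.98%), PC3 0.1298 (12.98%);  cumulative: 0.4504, 0.8702, 1


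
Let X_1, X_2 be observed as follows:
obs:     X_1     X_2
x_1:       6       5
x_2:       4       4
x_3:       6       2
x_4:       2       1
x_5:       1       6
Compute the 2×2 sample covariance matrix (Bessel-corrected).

Step 1 — column means:
  mean(X_1) = (6 + 4 + 6 + 2 + 1) / 5 = 19/5 = 3.8
  mean(X_2) = (5 + 4 + 2 + 1 + 6) / 5 = 18/5 = 3.6

Step 2 — sample covariance S[i,j] = (1/(n-1)) · Σ_k (x_{k,i} - mean_i) · (x_{k,j} - mean_j), with n-1 = 4.
  S[X_1,X_1] = ((2.2)·(2.2) + (0.2)·(0.2) + (2.2)·(2.2) + (-1.8)·(-1.8) + (-2.8)·(-2.8)) / 4 = 20.8/4 = 5.2
  S[X_1,X_2] = ((2.2)·(1.4) + (0.2)·(0.4) + (2.2)·(-1.6) + (-1.8)·(-2.6) + (-2.8)·(2.4)) / 4 = -2.4/4 = -0.6
  S[X_2,X_2] = ((1.4)·(1.4) + (0.4)·(0.4) + (-1.6)·(-1.6) + (-2.6)·(-2.6) + (2.4)·(2.4)) / 4 = 17.2/4 = 4.3

S is symmetric (S[j,i] = S[i,j]). Assembling:

S = [[5.2, -0.6],
 [-0.6, 4.3]]


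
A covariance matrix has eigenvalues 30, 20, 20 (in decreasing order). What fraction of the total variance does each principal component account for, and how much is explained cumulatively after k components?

Step 1 — total variance = trace(Sigma) = Σ λ_i = 30 + 20 + 20 = 70.

Step 2 — fraction explained by component i = λ_i / Σ λ:
  PC1: 30/70 = 0.4286
  PC2: 20/70 = 0.2857
  PC3: 20/70 = 0.2857

Step 3 — cumulative fraction after k components = (λ_1 + ... + λ_k) / Σ λ:
  k = 1: 30/70 = 0.4286
  k = 2: (30 + 20)/70 = 50/70 = 0.7143
  k = 3: (30 + 20 + 20)/70 = 70/70 = 1

Summary (fraction, with percent):

explained: PC1 0.4286 (42.86%), PC2 0.2857 (28.57%), PC3 0.2857 (28.57%);  cumulative: 0.4286, 0.7143, 1


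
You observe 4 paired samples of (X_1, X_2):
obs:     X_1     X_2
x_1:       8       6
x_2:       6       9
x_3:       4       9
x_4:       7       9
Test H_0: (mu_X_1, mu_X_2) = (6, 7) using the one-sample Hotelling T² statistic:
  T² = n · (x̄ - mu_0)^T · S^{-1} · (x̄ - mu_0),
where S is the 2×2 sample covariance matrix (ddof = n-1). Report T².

Step 1 — sample mean vector:
  mean(X_1) = (8 + 6 + 4 + 7) / 4 = 25/4 = 6.25
  mean(X_2) = (6 + 9 + 9 + 9) / 4 = 33/4 = 8.25
  x̄ = (6.25, 8.25),  deviation x̄ - mu_0 = (6.25, 8.25) - (6, 7) = (0.25, 1.25).

Step 2 — sample covariance matrix, S[i,j] = (1/(n-1)) · Σ_k (x_{k,i} - mean_i) · (x_{k,j} - mean_j), divisor n-1 = 3:
  S[X_1,X_1] = ((1.75)·(1.75) + (-0.25)·(-0.25) + (-2.25)·(-2.25) + (0.75)·(0.75)) / 3 = 8.75/3 = 2.9167
  S[X_1,X_2] = ((1.75)·(-2.25) + (-0.25)·(0.75) + (-2.25)·(0.75) + (0.75)·(0.75)) / 3 = -5.25/3 = -1.75
  S[X_2,X_2] = ((-2.25)·(-2.25) + (0.75)·(0.75) + (0.75)·(0.75) + (0.75)·(0.75)) / 3 = 6.75/3 = 2.25
  S = [[2.9167, -1.75],
 [-1.75, 2.25]].

Step 3 — invert S. det(S) = 2.9167·2.25 - (-1.75)² = 3.5.
  S^{-1} = (1/det) · [[d, -b], [-b, a]] = [[0.6429, 0.5],
 [0.5, 0.8333]].

Step 4 — quadratic form (x̄ - mu_0)^T · S^{-1} · (x̄ - mu_0):
  S^{-1} · (x̄ - mu_0) = (0.7857, 1.1667),
  (x̄ - mu_0)^T · [...] = (0.25)·(0.7857) + (1.25)·(1.1667) = 1.6548.

Step 5 — scale by n: T² = 4 · 1.6548 = 6.619.

T² ≈ 6.619


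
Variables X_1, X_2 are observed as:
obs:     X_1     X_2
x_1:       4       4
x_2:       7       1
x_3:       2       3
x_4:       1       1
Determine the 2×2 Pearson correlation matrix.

Step 1 — column means:
  mean(X_1) = (4 + 7 + 2 + 1) / 4 = 14/4 = 3.5
  mean(X_2) = (4 + 1 + 3 + 1) / 4 = 9/4 = 2.25

Step 2 — sample variances and covariances s[i,j] = (1/(n-1)) · Σ_k (x_{k,i} - mean_i) · (x_{k,j} - mean_j), with n-1 = 3:
  s[X_1,X_1] = ((0.5)·(0.5) + (3.5)·(3.5) + (-1.5)·(-1.5) + (-2.5)·(-2.5)) / 3 = 21/3 = 7
  s[X_1,X_2] = ((0.5)·(1.75) + (3.5)·(-1.25) + (-1.5)·(0.75) + (-2.5)·(-1.25)) / 3 = -1.5/3 = -0.5
  s[X_2,X_2] = ((1.75)·(1.75) + (-1.25)·(-1.25) + (0.75)·(0.75) + (-1.25)·(-1.25)) / 3 = 6.75/3 = 2.25
  Sample standard deviations s_i = √(s[i,i]):
  s(X_1) = √(7) = 2.6458
  s(X_2) = √(2.25) = 1.5

Step 3 — r_{ij} = s_{ij} / (s_i · s_j):
  r[X_1,X_1] = 1 (diagonal).
  r[X_1,X_2] = -0.5 / (2.6458 · 1.5) = -0.5 / 3.9686 = -0.126
  r[X_2,X_2] = 1 (diagonal).

R is symmetric with unit diagonal. Assembling:

R = [[1, -0.126],
 [-0.126, 1]]


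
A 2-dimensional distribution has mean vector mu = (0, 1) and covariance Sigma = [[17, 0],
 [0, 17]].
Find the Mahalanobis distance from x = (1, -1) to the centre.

Step 1 — centre the observation: (x - mu) = (1, -2).

Step 2 — invert Sigma. det(Sigma) = 17·17 - (0)² = 289.
  Sigma^{-1} = (1/det) · [[d, -b], [-b, a]] = [[0.0588, 0],
 [0, 0.0588]].

Step 3 — form the quadratic (x - mu)^T · Sigma^{-1} · (x - mu):
  Sigma^{-1} · (x - mu) = (0.0588, -0.1176).
  (x - mu)^T · [Sigma^{-1} · (x - mu)] = (1)·(0.0588) + (-2)·(-0.1176) = 0.2941.

Step 4 — take square root: d = √(0.2941) ≈ 0.5423.

d(x, mu) = √(0.2941) ≈ 0.5423


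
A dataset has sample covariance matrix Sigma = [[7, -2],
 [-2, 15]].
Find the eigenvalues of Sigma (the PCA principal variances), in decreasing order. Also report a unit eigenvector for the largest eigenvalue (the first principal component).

Step 1 — characteristic polynomial of 2×2 Sigma:
  det(Sigma - λI) = λ² - trace · λ + det = 0.
  trace = 7 + 15 = 22, det = 7·15 - (-2)² = 101.
Step 2 — discriminant:
  Δ = trace² - 4·det = 484 - 404 = 80.
Step 3 — eigenvalues:
  λ = (trace ± √Δ)/2 = (22 ± 8.9443)/2,
  λ_1 = 15.4721,  λ_2 = 6.5279.

Step 4 — unit eigenvector for λ_1: solve (Sigma - λ_1 I)v = 0. First row:
  (7 - 15.4721)·v_x + (-2)·v_y = 0, i.e. (-8.4721)·v_x + (-2)·v_y = 0,
  so v ∝ (b, λ_1 - a) = (-2, 8.4721); multiply by -1 so the first entry is positive: u = (2, -8.4721).
  ||u|| = √((2)² + (-8.4721)²) = √(75.7771) ≈ 8.705,
  v_1 = u/||u|| ≈ (0.2298, -0.9732) (||v_1|| = 1).

λ_1 = 15.4721,  λ_2 = 6.5279;  v_1 ≈ (0.2298, -0.9732)


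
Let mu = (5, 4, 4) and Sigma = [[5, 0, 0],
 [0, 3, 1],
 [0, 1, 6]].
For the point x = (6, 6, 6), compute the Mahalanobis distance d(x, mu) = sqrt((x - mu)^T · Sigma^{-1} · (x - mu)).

Step 1 — centre the observation: (x - mu) = (1, 2, 2).

Step 2 — invert Sigma (cofactor / det for 3×3, or solve directly):
  Sigma^{-1} = [[0.2, 0, 0],
 [0, 0.3529, -0.0588],
 [0, -0.0588, 0.1765]].

Step 3 — form the quadratic (x - mu)^T · Sigma^{-1} · (x - mu):
  Sigma^{-1} · (x - mu) = (0.2, 0.5882, 0.2353).
  (x - mu)^T · [Sigma^{-1} · (x - mu)] = (1)·(0.2) + (2)·(0.5882) + (2)·(0.2353) = 1.8471.

Step 4 — take square root: d = √(1.8471) ≈ 1.3591.

d(x, mu) = √(1.8471) ≈ 1.3591


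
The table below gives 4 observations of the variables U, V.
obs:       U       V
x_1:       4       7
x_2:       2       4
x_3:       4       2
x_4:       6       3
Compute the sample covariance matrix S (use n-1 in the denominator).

Step 1 — column means:
  mean(U) = (4 + 2 + 4 + 6) / 4 = 16/4 = 4
  mean(V) = (7 + 4 + 2 + 3) / 4 = 16/4 = 4

Step 2 — sample covariance S[i,j] = (1/(n-1)) · Σ_k (x_{k,i} - mean_i) · (x_{k,j} - mean_j), with n-1 = 3.
  S[U,U] = ((0)·(0) + (-2)·(-2) + (0)·(0) + (2)·(2)) / 3 = 8/3 = 2.6667
  S[U,V] = ((0)·(3) + (-2)·(0) + (0)·(-2) + (2)·(-1)) / 3 = -2/3 = -0.6667
  S[V,V] = ((3)·(3) + (0)·(0) + (-2)·(-2) + (-1)·(-1)) / 3 = 14/3 = 4.6667

S is symmetric (S[j,i] = S[i,j]). Assembling:

S = [[2.6667, -0.6667],
 [-0.6667, 4.6667]]


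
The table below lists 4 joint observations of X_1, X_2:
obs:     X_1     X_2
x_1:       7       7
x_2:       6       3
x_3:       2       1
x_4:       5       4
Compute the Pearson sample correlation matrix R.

Step 1 — column means:
  mean(X_1) = (7 + 6 + 2 + 5) / 4 = 20/4 = 5
  mean(X_2) = (7 + 3 + 1 + 4) / 4 = 15/4 = 3.75

Step 2 — sample variances and covariances s[i,j] = (1/(n-1)) · Σ_k (x_{k,i} - mean_i) · (x_{k,j} - mean_j), with n-1 = 3:
  s[X_1,X_1] = ((2)·(2) + (1)·(1) + (-3)·(-3) + (0)·(0)) / 3 = 14/3 = 4.6667
  s[X_1,X_2] = ((2)·(3.25) + (1)·(-0.75) + (-3)·(-2.75) + (0)·(0.25)) / 3 = 14/3 = 4.6667
  s[X_2,X_2] = ((3.25)·(3.25) + (-0.75)·(-0.75) + (-2.75)·(-2.75) + (0.25)·(0.25)) / 3 = 18.75/3 = 6.25
  Sample standard deviations s_i = √(s[i,i]):
  s(X_1) = √(4.6667) = 2.1602
  s(X_2) = √(6.25) = 2.5

Step 3 — r_{ij} = s_{ij} / (s_i · s_j):
  r[X_1,X_1] = 1 (diagonal).
  r[X_1,X_2] = 4.6667 / (2.1602 · 2.5) = 4.6667 / 5.4006 = 0.8641
  r[X_2,X_2] = 1 (diagonal).

R is symmetric with unit diagonal. Assembling:

R = [[1, 0.8641],
 [0.8641, 1]]


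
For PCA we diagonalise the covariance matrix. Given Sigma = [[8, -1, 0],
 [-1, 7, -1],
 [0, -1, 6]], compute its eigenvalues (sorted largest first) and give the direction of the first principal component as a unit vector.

Step 1 — characteristic polynomial p(λ) = det(λI - Sigma) = λ³ - tr·λ² + c_1·λ - det, where tr = trace, c_1 = sum of the principal 2×2 minors, det = det(Sigma):
  tr = 8 + 7 + 6 = 21,
  c_1 = (8·7 - (-1)²) + (8·6 - (0)²) + (7·6 - (-1)²) = 55 + 48 + 41 = 144,
  det = 8·(7·6 - (-1)²) - (-1)·((-1)·6 - (-1)·(0)) + (0)·((-1)·(-1) - 7·(0)) = 8·(41) - (-1)·(-6) + (0)·(1) = 322.
  So p(λ) = λ³ - 21λ² + 144λ - 322.
Step 2 — look for an integer root (rational root theorem: any rational root is an integer divisor of 322). Testing λ = 7:
  p(7) = 343 - 1029 + 1008 - 322 = 0  ✓
  Dividing out (λ - 7): p(λ) = (λ - 7)(λ² - 14λ + 46).
Step 3 — remaining eigenvalues from the quadratic λ² - 14λ + 46 = 0:
  Δ = 14² - 4·46 = 196 - 184 = 12,  λ = (14 ± √12)/2 = (14 ± 3.4641)/2 ≈ 8.7321 or 5.2679.
  Sorted: λ_1 = 8.7321,  λ_2 = 7,  λ_3 = 5.2679  (check: sum = 21 = tr ✓).

Step 4 — unit eigenvector for λ_1 ≈ 8.7321: v spans the null space of (Sigma - λ_1 I), whose rows are
  r_1 = (-0.7321, -1, 0),  r_2 = (-1, -1.7321, -1),  r_3 = (0, -1, -2.7321).
  v is orthogonal to every row, so take v ∝ r_1 × r_2 = ((-1)·(-1) - (0)·(-1.7321), (0)·(-1) - (-0.7321)·(-1), (-0.7321)·(-1.7321) - (-1)·(-1)) ≈ (1, -0.7321, 0.2679).
  Let u = (1, -0.7321, 0.2679).
  ||u|| = √((1)² + (-0.7321)² + (0.2679)²) = √(1.6077) ≈ 1.2679,  v_1 = u/||u|| ≈ (0.7887, -0.5774, 0.2113) (||v_1|| = 1).

λ_1 = 8.7321,  λ_2 = 7,  λ_3 = 5.2679;  v_1 ≈ (0.7887, -0.5774, 0.2113)


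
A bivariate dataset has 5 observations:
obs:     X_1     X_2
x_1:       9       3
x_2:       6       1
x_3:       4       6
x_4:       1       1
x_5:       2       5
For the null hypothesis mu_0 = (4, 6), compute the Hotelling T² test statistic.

Step 1 — sample mean vector:
  mean(X_1) = (9 + 6 + 4 + 1 + 2) / 5 = 22/5 = 4.4
  mean(X_2) = (3 + 1 + 6 + 1 + 5) / 5 = 16/5 = 3.2
  x̄ = (4.4, 3.2),  deviation x̄ - mu_0 = (4.4, 3.2) - (4, 6) = (0.4, -2.8).

Step 2 — sample covariance matrix, S[i,j] = (1/(n-1)) · Σ_k (x_{k,i} - mean_i) · (x_{k,j} - mean_j), divisor n-1 = 4:
  S[X_1,X_1] = ((4.6)·(4.6) + (1.6)·(1.6) + (-0.4)·(-0.4) + (-3.4)·(-3.4) + (-2.4)·(-2.4)) / 4 = 41.2/4 = 10.3
  S[X_1,X_2] = ((4.6)·(-0.2) + (1.6)·(-2.2) + (-0.4)·(2.8) + (-3.4)·(-2.2) + (-2.4)·(1.8)) / 4 = -2.4/4 = -0.6
  S[X_2,X_2] = ((-0.2)·(-0.2) + (-2.2)·(-2.2) + (2.8)·(2.8) + (-2.2)·(-2.2) + (1.8)·(1.8)) / 4 = 20.8/4 = 5.2
  S = [[10.3, -0.6],
 [-0.6, 5.2]].

Step 3 — invert S. det(S) = 10.3·5.2 - (-0.6)² = 53.2.
  S^{-1} = (1/det) · [[d, -b], [-b, a]] = [[0.0977, 0.0113],
 [0.0113, 0.1936]].

Step 4 — quadratic form (x̄ - mu_0)^T · S^{-1} · (x̄ - mu_0):
  S^{-1} · (x̄ - mu_0) = (0.0075, -0.5376),
  (x̄ - mu_0)^T · [...] = (0.4)·(0.0075) + (-2.8)·(-0.5376) = 1.5083.

Step 5 — scale by n: T² = 5 · 1.5083 = 7.5414.

T² ≈ 7.5414


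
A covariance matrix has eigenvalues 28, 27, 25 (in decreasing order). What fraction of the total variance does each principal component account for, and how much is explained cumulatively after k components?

Step 1 — total variance = trace(Sigma) = Σ λ_i = 28 + 27 + 25 = 80.

Step 2 — fraction explained by component i = λ_i / Σ λ:
  PC1: 28/80 = 0.35
  PC2: 27/80 = 0.3375
  PC3: 25/80 = 0.3125

Step 3 — cumulative fraction after k components = (λ_1 + ... + λ_k) / Σ λ:
  k = 1: 28/80 = 0.35
  k = 2: (28 + 27)/80 = 55/80 = 0.6875
  k = 3: (28 + 27 + 25)/80 = 80/80 = 1

Summary (fraction, with percent):

explained: PC1 0.35 (35%), PC2 0.3375 (33.75%), PC3 0.3125 (31.25%);  cumulative: 0.35, 0.6875, 1


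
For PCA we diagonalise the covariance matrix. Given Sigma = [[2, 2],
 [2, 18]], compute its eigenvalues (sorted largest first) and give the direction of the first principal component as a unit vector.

Step 1 — characteristic polynomial of 2×2 Sigma:
  det(Sigma - λI) = λ² - trace · λ + det = 0.
  trace = 2 + 18 = 20, det = 2·18 - (2)² = 32.
Step 2 — discriminant:
  Δ = trace² - 4·det = 400 - 128 = 272.
Step 3 — eigenvalues:
  λ = (trace ± √Δ)/2 = (20 ± 16.4924)/2,
  λ_1 = 18.2462,  λ_2 = 1.7538.

Step 4 — unit eigenvector for λ_1: solve (Sigma - λ_1 I)v = 0. First row:
  (2 - 18.2462)·v_x + (2)·v_y = 0, i.e. (-16.2462)·v_x + (2)·v_y = 0,
  so v ∝ (b, λ_1 - a) = (2, 16.2462) = u.
  ||u|| = √((2)² + (16.2462)²) = √(267.9394) ≈ 16.3689,
  v_1 = u/||u|| ≈ (0.1222, 0.9925) (||v_1|| = 1).

λ_1 = 18.2462,  λ_2 = 1.7538;  v_1 ≈ (0.1222, 0.9925)


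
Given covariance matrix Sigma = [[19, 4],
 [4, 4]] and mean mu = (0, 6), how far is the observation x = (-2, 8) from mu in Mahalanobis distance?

Step 1 — centre the observation: (x - mu) = (-2, 2).

Step 2 — invert Sigma. det(Sigma) = 19·4 - (4)² = 60.
  Sigma^{-1} = (1/det) · [[d, -b], [-b, a]] = [[0.0667, -0.0667],
 [-0.0667, 0.3167]].

Step 3 — form the quadratic (x - mu)^T · Sigma^{-1} · (x - mu):
  Sigma^{-1} · (x - mu) = (-0.2667, 0.7667).
  (x - mu)^T · [Sigma^{-1} · (x - mu)] = (-2)·(-0.2667) + (2)·(0.7667) = 2.0667.

Step 4 — take square root: d = √(2.0667) ≈ 1.4376.

d(x, mu) = √(2.0667) ≈ 1.4376


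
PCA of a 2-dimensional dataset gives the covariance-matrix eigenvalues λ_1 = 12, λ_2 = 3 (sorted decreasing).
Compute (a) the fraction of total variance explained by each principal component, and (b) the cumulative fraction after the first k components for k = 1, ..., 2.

Step 1 — total variance = trace(Sigma) = Σ λ_i = 12 + 3 = 15.

Step 2 — fraction explained by component i = λ_i / Σ λ:
  PC1: 12/15 = 0.8
  PC2: 3/15 = 0.2

Step 3 — cumulative fraction after k components = (λ_1 + ... + λ_k) / Σ λ:
  k = 1: 12/15 = 0.8
  k = 2: (12 + 3)/15 = 15/15 = 1

Summary (fraction, with percent):

explained: PC1 0.8 (80%), PC2 0.2 (20%);  cumulative: 0.8, 1
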